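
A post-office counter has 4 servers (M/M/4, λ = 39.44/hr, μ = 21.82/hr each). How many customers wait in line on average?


a = λ/μ = 1.8075; ρ = a/4 = 0.4519
P₀ = 0.160341
Lq = P₀·a^c·ρ / (c!·(1−ρ)²) = 0.160341·10.67404·0.4519/(24·0.30044)
= 0.10726

Final: 0.10726


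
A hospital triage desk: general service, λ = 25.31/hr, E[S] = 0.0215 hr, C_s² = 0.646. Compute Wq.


ρ = λ·E[S] = 25.31·0.0215 = 0.5442
E[S²] = E[S]²(1+C_s²) = 0.0215²·(1+0.646) = 0.0007609
Wq = λ·E[S²]/(2(1−ρ)) = 25.31·0.0007609/(2·0.4558) = 0.02112 hr

Final: 0.02112 hr


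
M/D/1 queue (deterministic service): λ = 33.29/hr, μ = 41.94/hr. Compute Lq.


ρ = 33.29/41.94 = 0.7938
M/D/1: Lq = ρ²/(2(1−ρ)) = 0.6300/(2·0.2062) = 1.52740

Final: 1.52740


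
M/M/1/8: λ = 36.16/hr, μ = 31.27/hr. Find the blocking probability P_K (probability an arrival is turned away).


ρ = λ/μ = 36.16/31.27 = 1.1564
P_K = (1−ρ)ρ^K/(1−ρ^(K+1)) = (-0.1564·3.197454)/(1 − 3.697472)
= -0.500018/-2.697472 = 0.185365

Final: 0.185365


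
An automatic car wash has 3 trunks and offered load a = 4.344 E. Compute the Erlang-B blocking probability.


B(c,a) = (a^c/c!) / Σ_{k=0}^{c} a^k/k!
a^3/3! = 13.662123
Σ terms (k=0..3): 1.00000 + 4.34400 + 9.43517 + 13.66212 = 28.441291
B = 13.662123/28.441291 = 0.480362

Final: 0.480362


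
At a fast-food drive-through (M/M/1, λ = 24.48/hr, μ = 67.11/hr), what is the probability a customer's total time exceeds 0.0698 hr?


W ~ Exponential(μ−λ) for M/M/1.
μ − λ = 67.11 − 24.48 = 42.6300
P(W > t) = e^{−(μ−λ)t} = e^{−2.9756} = 0.051018

Final: 0.051018


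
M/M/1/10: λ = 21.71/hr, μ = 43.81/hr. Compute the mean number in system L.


ρ = 21.71/43.81 = 0.4955
L = ρ[1 − (K+1)ρ^K + Kρ^(K+1)] / [(1−ρ)(1−ρ^(K+1))]
Numerator: 0.4955·(1 − 11·0.0008930 + 10·0.0004425) = 0.492874
Denominator: (0.5045)·(0.999557) = 0.504228
L = 0.492874/0.504228 = 0.9775

Final: 0.9775


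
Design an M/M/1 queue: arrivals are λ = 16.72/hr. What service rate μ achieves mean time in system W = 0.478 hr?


W = 1/(μ−λ) ⇒ μ − λ = 1/W = 1/0.478 = 2.0921
μ = λ + 1/W = 16.72 + 2.0921 = 18.8121 per hr

Final: 18.8121 /hr


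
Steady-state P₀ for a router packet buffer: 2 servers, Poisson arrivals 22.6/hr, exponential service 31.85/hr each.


a = λ/μ = 22.6/31.85 = 0.7096; ρ = a/c = 0.3548
Σ_{k=0}^{1} a^k/k! (terms k=0..1) = 1.00000 + 0.70958 = 1.70958
Tail: a^2/(2!(1−ρ)) = 0.50350/(2·0.6452) = 0.39018
P₀ = 1/(1.70958 + 0.39018) = 1/2.09976 = 0.476246

Final: 0.476246


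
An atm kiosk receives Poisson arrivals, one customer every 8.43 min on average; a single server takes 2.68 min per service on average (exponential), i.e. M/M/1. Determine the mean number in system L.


λ = 60/8.43 = 7.1174 /hr
μ = 60/2.68 = 22.3881 /hr
ρ = λ/μ = 7.1174/22.3881 = 0.3179
L = ρ/(1−ρ) = 0.3179/0.6821 = 0.4661

Final: 0.4661


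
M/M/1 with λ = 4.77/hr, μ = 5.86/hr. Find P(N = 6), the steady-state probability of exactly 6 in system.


ρ = 4.77/5.86 = 0.8140
P_n = (1−ρ)·ρ^n = (1 − 0.8140)·0.8140^6 = 0.1860·0.290887 = 0.054107

Final: 0.054107


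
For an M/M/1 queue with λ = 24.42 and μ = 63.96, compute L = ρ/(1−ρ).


ρ = λ/μ = 24.42/63.96 = 0.3818
L = ρ/(1−ρ) = 0.3818/(1 − 0.3818) = 0.3818/0.6182 = 0.6176

Final: 0.6176


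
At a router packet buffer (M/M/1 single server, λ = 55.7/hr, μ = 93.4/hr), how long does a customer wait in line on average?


ρ = 55.7/93.4 = 0.5964
Wq = ρ/(μ−λ) = 0.5964/(93.4 − 55.7) = 0.5964/37.70 = 0.01582 hr

Final: 0.01582 hr


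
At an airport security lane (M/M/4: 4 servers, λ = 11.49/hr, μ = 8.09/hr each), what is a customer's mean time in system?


a = 1.4203; ρ = 0.3551; P₀ = 0.239852
Lq = P₀·a^c·ρ/(c!(1−ρ)²) = 0.03471
Wq = Lq/λ = 0.03471/11.49 = 0.003021 hr
W = Wq + 1/μ = 0.003021 + 0.12361 = 0.12663 hr

Final: 0.12663 hr


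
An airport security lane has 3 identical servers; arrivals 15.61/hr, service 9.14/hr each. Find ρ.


ρ = λ/(cμ) = 15.61/(3·9.14) = 15.61/27.42 = 0.5693

Final: 0.5693


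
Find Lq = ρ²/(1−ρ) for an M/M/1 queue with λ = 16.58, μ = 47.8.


ρ = 16.58/47.8 = 0.3469
Lq = ρ²/(1−ρ) = 0.1203/0.6531 = 0.1842

Final: 0.1842


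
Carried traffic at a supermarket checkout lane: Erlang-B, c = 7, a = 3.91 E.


B(7,3.91) = 0.058230 (Erlang-B)
Carried load = a(1 − B) = 3.91·(1 − 0.058230) = 3.91·0.941770 = 3.6823 E

Final: 3.6823 Erlangs


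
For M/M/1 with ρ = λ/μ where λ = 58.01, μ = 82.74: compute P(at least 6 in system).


ρ = 58.01/82.74 = 0.7011
P(N ≥ n) = ρ^n = 0.7011^6 = 0.118775

Final: 0.118775


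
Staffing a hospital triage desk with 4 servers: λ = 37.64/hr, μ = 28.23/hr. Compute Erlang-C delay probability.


a = λ/μ = 1.3333; ρ = a/4 = 0.3333
P₀ = 0.262136 (from M/M/c formula)
C(c,a) = [a^c/(c!(1−ρ))]·P₀ = [3.16049/(24·0.6667)]·0.262136
= 0.19753·0.262136 = 0.051780

Final: 0.051780


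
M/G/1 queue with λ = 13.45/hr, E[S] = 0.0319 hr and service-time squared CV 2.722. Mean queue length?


ρ = λ·E[S] = 13.45·0.0319 = 0.4291
Lq = ρ²(1+C_s²)/(2(1−ρ)) = 0.1841·(1+2.722)/(2·0.5709)
= 0.1841·3.7220/1.1419 = 0.60004

Final: 0.60004


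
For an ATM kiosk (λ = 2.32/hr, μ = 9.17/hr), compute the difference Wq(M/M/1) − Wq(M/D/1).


ρ = 2.32/9.17 = 0.2530
Wq(M/M/1) = ρ/(μ−λ) = 0.2530/6.85 = 0.03693 hr
Wq(M/D/1) = ρ/(2(μ−λ)) = 0.01847 hr
Savings = 0.03693 − 0.01847 = 0.01847 hr

Final: 0.01847 hr


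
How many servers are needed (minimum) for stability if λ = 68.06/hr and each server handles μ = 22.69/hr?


Stability requires cμ > λ ⇔ c > λ/μ.
λ/μ = 68.06/22.69 = 2.9996
Minimum integer c = ⌊2.9996⌋ + 1 = 3
Check: 3·22.69 = 68.07 > 68.06, while 2·22.69 = 45.38 ≤ 68.06

Final: 3 servers


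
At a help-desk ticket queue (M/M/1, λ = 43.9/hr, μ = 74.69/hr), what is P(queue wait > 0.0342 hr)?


ρ = 43.9/74.69 = 0.5878
P(Wq > t) = ρ·e^{−(μ−λ)t} = 0.5878·e^{−1.0530}
= 0.5878·0.348883 = 0.205061

Final: 0.205061


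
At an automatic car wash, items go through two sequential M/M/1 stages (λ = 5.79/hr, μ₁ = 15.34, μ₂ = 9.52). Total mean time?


Each node sees arrival rate λ = 5.79/hr (tandem ⇒ throughput preserved).
W₁ = 1/(μ₁−λ) = 1/(15.34−5.79) = 0.10471 hr
W₂ = 1/(μ₂−λ) = 1/(9.52−5.79) = 0.26810 hr
W_total = W₁ + W₂ = 0.10471 + 0.26810 = 0.37281 hr

Final: 0.37281 hr


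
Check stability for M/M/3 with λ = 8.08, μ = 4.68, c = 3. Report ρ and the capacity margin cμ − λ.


Total capacity cμ = 3·4.68 = 14.04/hr
ρ = λ/(cμ) = 8.08/14.04 = 0.5755
Stable ⇔ ρ < 1: YES
Spare capacity = cμ − λ = 14.04 − 8.08 = 5.96/hr

Final: ρ = 0.5755; stable; margin = 5.96/hr


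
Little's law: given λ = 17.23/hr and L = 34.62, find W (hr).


W = L/λ = 34.62/17.23 = 2.0093 hr

Final: 2.0093 hr


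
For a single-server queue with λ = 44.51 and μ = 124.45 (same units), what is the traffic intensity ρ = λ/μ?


ρ = λ/μ = 44.51/124.45 = 0.3577

Final: 0.3577


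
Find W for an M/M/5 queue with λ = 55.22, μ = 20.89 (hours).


a = 2.6434; ρ = 0.5287; P₀ = 0.068815
Lq = P₀·a^c·ρ/(c!(1−ρ)²) = 0.17613
Wq = Lq/λ = 0.17613/55.22 = 0.003190 hr
W = Wq + 1/μ = 0.003190 + 0.04787 = 0.05106 hr

Final: 0.05106 hr


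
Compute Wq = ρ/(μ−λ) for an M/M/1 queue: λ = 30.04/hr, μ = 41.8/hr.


ρ = 30.04/41.8 = 0.7187
Wq = ρ/(μ−λ) = 0.7187/(41.8 − 30.04) = 0.7187/11.76 = 0.06111 hr

Final: 0.06111 hr


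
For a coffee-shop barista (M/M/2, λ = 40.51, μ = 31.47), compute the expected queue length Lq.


a = λ/μ = 1.2873; ρ = a/2 = 0.6436
P₀ = 0.216820
Lq = P₀·a^c·ρ / (c!·(1−ρ)²) = 0.216820·1.65703·0.6436/(2·0.12700)
= 0.91040

Final: 0.91040


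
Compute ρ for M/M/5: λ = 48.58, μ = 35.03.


ρ = λ/(cμ) = 48.58/(5·35.03) = 48.58/175.15 = 0.2774

Final: 0.2774


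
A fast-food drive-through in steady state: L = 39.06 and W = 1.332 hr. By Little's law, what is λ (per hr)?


λ = L/W = 39.06/1.332 = 29.3243 /hr

Final: 29.3243 /hr


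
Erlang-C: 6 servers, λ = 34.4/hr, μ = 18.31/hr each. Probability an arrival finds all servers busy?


a = λ/μ = 1.8788; ρ = a/6 = 0.3131
P₀ = 0.152626 (from M/M/c formula)
C(c,a) = [a^c/(c!(1−ρ))]·P₀ = [43.97649/(720·0.6869)]·0.152626
= 0.08892·0.152626 = 0.013572

Final: 0.013572


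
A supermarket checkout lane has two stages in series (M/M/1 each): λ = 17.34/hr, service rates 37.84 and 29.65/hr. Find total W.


Each node sees arrival rate λ = 17.34/hr (tandem ⇒ throughput preserved).
W₁ = 1/(μ₁−λ) = 1/(37.84−17.34) = 0.04878 hr
W₂ = 1/(μ₂−λ) = 1/(29.65−17.34) = 0.08123 hr
W_total = W₁ + W₂ = 0.04878 + 0.08123 = 0.13002 hr

Final: 0.13002 hr


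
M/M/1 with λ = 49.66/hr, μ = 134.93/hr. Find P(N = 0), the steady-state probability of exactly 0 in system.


ρ = 49.66/134.93 = 0.3680
P_n = (1−ρ)·ρ^n = (1 − 0.3680)·0.3680^0 = 0.6320·1.000000 = 0.631957

Final: 0.631957


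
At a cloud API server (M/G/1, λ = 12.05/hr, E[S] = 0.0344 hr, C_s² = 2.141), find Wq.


ρ = λ·E[S] = 12.05·0.0344 = 0.4145
E[S²] = E[S]²(1+C_s²) = 0.0344²·(1+2.141) = 0.003717
Wq = λ·E[S²]/(2(1−ρ)) = 12.05·0.003717/(2·0.5855) = 0.03825 hr

Final: 0.03825 hr


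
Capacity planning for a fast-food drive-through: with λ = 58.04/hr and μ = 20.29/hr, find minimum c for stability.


Stability requires cμ > λ ⇔ c > λ/μ.
λ/μ = 58.04/20.29 = 2.8605
Minimum integer c = ⌊2.8605⌋ + 1 = 3
Check: 3·20.29 = 60.87 > 58.04, while 2·20.29 = 40.58 ≤ 58.04

Final: 3 servers


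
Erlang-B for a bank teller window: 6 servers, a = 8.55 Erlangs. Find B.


B(c,a) = (a^c/c!) / Σ_{k=0}^{c} a^k/k!
a^6/6! = 542.580513
Σ terms (k=0..6): 1.00000 + 8.55000 + 36.55125 + 104.17106 + 222.66565 + 380.75825 + 542.58051 = 1296.276727
B = 542.580513/1296.276727 = 0.418568

Final: 0.418568


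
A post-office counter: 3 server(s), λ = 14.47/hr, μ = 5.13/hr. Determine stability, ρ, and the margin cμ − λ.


Total capacity cμ = 3·5.13 = 15.39/hr
ρ = λ/(cμ) = 14.47/15.39 = 0.9402
Stable ⇔ ρ < 1: YES
Spare capacity = cμ − λ = 15.39 − 14.47 = 0.92/hr

Final: ρ = 0.9402; stable; margin = 0.92/hr


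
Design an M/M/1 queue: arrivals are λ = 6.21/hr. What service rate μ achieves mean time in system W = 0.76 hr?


W = 1/(μ−λ) ⇒ μ − λ = 1/W = 1/0.76 = 1.3158
μ = λ + 1/W = 6.21 + 1.3158 = 7.5258 per hr

Final: 7.5258 /hr


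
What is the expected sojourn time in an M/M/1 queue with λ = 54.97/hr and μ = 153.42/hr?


W = 1/(μ−λ) = 1/(153.42 − 54.97) = 1/98.45 = 0.01016 hr

Final: 0.01016 hr


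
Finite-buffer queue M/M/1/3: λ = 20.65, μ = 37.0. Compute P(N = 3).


ρ = λ/μ = 20.65/37.0 = 0.5581
P_K = (1−ρ)ρ^K/(1−ρ^(K+1)) = (0.4419·0.173842)/(1 − 0.097023)
= 0.076819/0.902977 = 0.085073

Final: 0.085073


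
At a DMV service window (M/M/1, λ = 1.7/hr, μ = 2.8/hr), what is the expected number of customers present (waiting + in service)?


ρ = λ/μ = 1.7/2.8 = 0.6071
L = ρ/(1−ρ) = 0.6071/(1 − 0.6071) = 0.6071/0.3929 = 1.5455

Final: 1.5455


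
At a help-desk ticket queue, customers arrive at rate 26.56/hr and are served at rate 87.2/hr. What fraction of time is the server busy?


ρ = λ/μ = 26.56/87.2 = 0.3046

Final: 0.3046


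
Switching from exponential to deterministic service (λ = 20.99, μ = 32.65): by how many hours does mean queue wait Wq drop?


ρ = 20.99/32.65 = 0.6429
Wq(M/M/1) = ρ/(μ−λ) = 0.6429/11.66 = 0.05514 hr
Wq(M/D/1) = ρ/(2(μ−λ)) = 0.02757 hr
Savings = 0.05514 − 0.02757 = 0.02757 hr

Final: 0.02757 hr


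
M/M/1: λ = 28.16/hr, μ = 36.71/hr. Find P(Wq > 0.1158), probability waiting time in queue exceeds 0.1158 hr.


ρ = 28.16/36.71 = 0.7671
P(Wq > t) = ρ·e^{−(μ−λ)t} = 0.7671·e^{−0.9901}
= 0.7671·0.371543 = 0.285008

Final: 0.285008


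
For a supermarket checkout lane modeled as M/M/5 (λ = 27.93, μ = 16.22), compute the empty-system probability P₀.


a = λ/μ = 27.93/16.22 = 1.7219; ρ = a/c = 0.3444
Σ_{k=0}^{4} a^k/k! (terms k=0..4) = 1.00000 + 1.72195 + 1.48255 + 0.85096 + 0.36633 = 5.42179
Tail: a^5/(5!(1−ρ)) = 15.13911/(120·0.6556) = 0.19243
P₀ = 1/(5.42179 + 0.19243) = 1/5.61422 = 0.178119

Final: 0.178119


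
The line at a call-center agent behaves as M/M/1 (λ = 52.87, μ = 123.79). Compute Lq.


ρ = 52.87/123.79 = 0.4271
Lq = ρ²/(1−ρ) = 0.1824/0.5729 = 0.3184

Final: 0.3184


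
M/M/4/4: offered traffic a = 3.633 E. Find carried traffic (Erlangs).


B(4,3.633) = 0.274087 (Erlang-B)
Carried load = a(1 − B) = 3.633·(1 − 0.274087) = 3.633·0.725913 = 2.6372 E

Final: 2.6372 Erlangs


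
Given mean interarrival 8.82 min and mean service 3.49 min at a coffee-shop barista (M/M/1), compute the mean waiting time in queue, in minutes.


λ = 60/8.82 = 6.8027 /hr
μ = 60/3.49 = 17.1920 /hr
ρ = λ/μ = 6.8027/17.1920 = 0.3957
Wq = ρ/(μ−λ) = 0.3957/(17.1920−6.8027) = 0.03809 hr
In minutes: 0.03809·60 = 2.285 min

Final: 2.285 min


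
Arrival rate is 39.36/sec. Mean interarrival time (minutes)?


Mean interarrival time = 1/λ = 1/39.36 second = 0.02541 second
In minutes: 0.02541 × 0.0166667 = 0.0004234 min

Final: 0.0004234 min


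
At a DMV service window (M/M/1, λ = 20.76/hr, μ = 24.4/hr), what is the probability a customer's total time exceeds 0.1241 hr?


W ~ Exponential(μ−λ) for M/M/1.
μ − λ = 24.4 − 20.76 = 3.6400
P(W > t) = e^{−(μ−λ)t} = e^{−0.4517} = 0.636530

Final: 0.636530


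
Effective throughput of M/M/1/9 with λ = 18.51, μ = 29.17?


ρ = 0.6346; P_K = (1−ρ)ρ^9/(1−ρ^10) = 0.006161
λ_eff = λ(1 − P_K) = 18.51·(1 − 0.006161) = 18.51·0.993839 = 18.3960 /hr

Final: 18.3960 /hr


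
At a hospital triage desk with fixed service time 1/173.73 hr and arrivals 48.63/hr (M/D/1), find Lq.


ρ = 48.63/173.73 = 0.2799
M/D/1: Lq = ρ²/(2(1−ρ)) = 0.07835/(2·0.7201) = 0.05441

Final: 0.05441


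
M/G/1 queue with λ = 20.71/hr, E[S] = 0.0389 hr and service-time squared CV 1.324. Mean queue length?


ρ = λ·E[S] = 20.71·0.0389 = 0.8056
Lq = ρ²(1+C_s²)/(2(1−ρ)) = 0.6490·(1+1.324)/(2·0.1944)
= 0.6490·2.3240/0.3888 = 3.87982

Final: 3.87982


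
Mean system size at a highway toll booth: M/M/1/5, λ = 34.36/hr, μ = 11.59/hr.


ρ = 34.36/11.59 = 2.9646
L = ρ[1 − (K+1)ρ^K + Kρ^(K+1)] / [(1−ρ)(1−ρ^(K+1))]
Numerator: 2.9646·(1 − 6·229.006915 + 5·678.919551) = 5993.155588
Denominator: (-1.9646)·(-677.919551) = 1331.857478
L = 5993.155588/1331.857478 = 4.4998

Final: 4.4998


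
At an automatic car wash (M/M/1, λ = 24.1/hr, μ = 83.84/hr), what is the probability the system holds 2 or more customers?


ρ = 24.1/83.84 = 0.2875
P(N ≥ n) = ρ^n = 0.2875^2 = 0.082629

Final: 0.082629


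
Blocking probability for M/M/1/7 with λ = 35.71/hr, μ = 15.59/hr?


ρ = λ/μ = 35.71/15.59 = 2.2906
P_K = (1−ρ)ρ^K/(1−ρ^(K+1)) = (-1.2906·330.830960)/(1 − 757.791763)
= -426.960803/-756.791763 = 0.564172

Final: 0.564172


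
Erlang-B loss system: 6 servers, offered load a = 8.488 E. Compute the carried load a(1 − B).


B(6,8.488) = 0.415432 (Erlang-B)
Carried load = a(1 − B) = 8.488·(1 − 0.415432) = 8.488·0.584568 = 4.9618 E

Final: 4.9618 Erlangs


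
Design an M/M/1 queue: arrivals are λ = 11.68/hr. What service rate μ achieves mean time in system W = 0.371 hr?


W = 1/(μ−λ) ⇒ μ − λ = 1/W = 1/0.371 = 2.6954
μ = λ + 1/W = 11.68 + 2.6954 = 14.3754 per hr

Final: 14.3754 /hr


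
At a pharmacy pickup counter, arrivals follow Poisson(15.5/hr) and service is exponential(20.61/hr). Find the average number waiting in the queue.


ρ = 15.5/20.61 = 0.7521
Lq = ρ²/(1−ρ) = 0.5656/0.2479 = 2.2812

Final: 2.2812


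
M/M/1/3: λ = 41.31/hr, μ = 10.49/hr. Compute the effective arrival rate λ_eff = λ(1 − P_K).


ρ = 3.9380; P_K = (1−ρ)ρ^3/(1−ρ^4) = 0.749181
λ_eff = λ(1 − P_K) = 41.31·(1 − 0.749181) = 41.31·0.250819 = 10.3613 /hr

Final: 10.3613 /hr


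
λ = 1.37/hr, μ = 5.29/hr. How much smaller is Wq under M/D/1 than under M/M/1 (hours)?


ρ = 1.37/5.29 = 0.2590
Wq(M/M/1) = ρ/(μ−λ) = 0.2590/3.92 = 0.06607 hr
Wq(M/D/1) = ρ/(2(μ−λ)) = 0.03303 hr
Savings = 0.06607 − 0.03303 = 0.03303 hr

Final: 0.03303 hr


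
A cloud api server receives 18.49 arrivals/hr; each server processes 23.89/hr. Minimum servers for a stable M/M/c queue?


Stability requires cμ > λ ⇔ c > λ/μ.
λ/μ = 18.49/23.89 = 0.7740
Minimum integer c = ⌊0.7740⌋ + 1 = 1
Check: 1·23.89 = 23.89 > 18.49, while 0·23.89 = 0.00 ≤ 18.49

Final: 1 servers


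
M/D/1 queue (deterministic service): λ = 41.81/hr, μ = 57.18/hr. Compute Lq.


ρ = 41.81/57.18 = 0.7312
M/D/1: Lq = ρ²/(2(1−ρ)) = 0.5347/(2·0.2688) = 0.99452

Final: 0.99452


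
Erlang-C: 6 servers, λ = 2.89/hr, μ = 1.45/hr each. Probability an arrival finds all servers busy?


a = λ/μ = 1.9931; ρ = a/6 = 0.3322
P₀ = 0.136075 (from M/M/c formula)
C(c,a) = [a^c/(c!(1−ρ))]·P₀ = [62.68722/(720·0.6678)]·0.136075
= 0.13037·0.136075 = 0.017741

Final: 0.017741


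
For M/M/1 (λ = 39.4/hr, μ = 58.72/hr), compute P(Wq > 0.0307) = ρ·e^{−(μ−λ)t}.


ρ = 39.4/58.72 = 0.6710
P(Wq > t) = ρ·e^{−(μ−λ)t} = 0.6710·e^{−0.5931}
= 0.6710·0.552598 = 0.370783

Final: 0.370783


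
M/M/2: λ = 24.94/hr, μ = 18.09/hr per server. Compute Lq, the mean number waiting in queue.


a = λ/μ = 1.3787; ρ = a/2 = 0.6893
P₀ = 0.183901
Lq = P₀·a^c·ρ / (c!·(1−ρ)²) = 0.183901·1.90071·0.6893/(2·0.09652)
= 1.24825

Final: 1.24825


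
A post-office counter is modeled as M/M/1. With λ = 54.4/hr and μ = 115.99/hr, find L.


ρ = λ/μ = 54.4/115.99 = 0.4690
L = ρ/(1−ρ) = 0.4690/(1 − 0.4690) = 0.4690/0.5310 = 0.8833

Final: 0.8833


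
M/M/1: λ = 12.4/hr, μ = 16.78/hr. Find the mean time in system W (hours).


W = 1/(μ−λ) = 1/(16.78 − 12.4) = 1/4.38 = 0.2283 hr

Final: 0.2283 hr


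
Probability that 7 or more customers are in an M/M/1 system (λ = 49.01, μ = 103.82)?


ρ = 49.01/103.82 = 0.4721
P(N ≥ n) = ρ^n = 0.4721^7 = 0.005224

Final: 0.005224


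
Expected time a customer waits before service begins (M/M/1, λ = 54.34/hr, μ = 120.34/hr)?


ρ = 54.34/120.34 = 0.4516
Wq = ρ/(μ−λ) = 0.4516/(120.34 − 54.34) = 0.4516/66.00 = 0.006842 hr

Final: 0.006842 hr


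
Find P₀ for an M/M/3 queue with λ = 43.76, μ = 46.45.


a = λ/μ = 43.76/46.45 = 0.9421; ρ = a/c = 0.3140
Σ_{k=0}^{2} a^k/k! (terms k=0..2) = 1.00000 + 0.94209 + 0.44377 = 2.38585
Tail: a^3/(3!(1−ρ)) = 0.83613/(6·0.6860) = 0.20315
P₀ = 1/(2.38585 + 0.20315) = 1/2.58900 = 0.386249

Final: 0.386249


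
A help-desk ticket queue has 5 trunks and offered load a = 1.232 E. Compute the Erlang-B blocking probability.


B(c,a) = (a^c/c!) / Σ_{k=0}^{c} a^k/k!
a^5/5! = 0.023652
Σ terms (k=0..5): 1.00000 + 1.23200 + 0.75891 + 0.31166 + 0.09599 + 0.02365 = 3.422215
B = 0.023652/3.422215 = 0.006911

Final: 0.006911


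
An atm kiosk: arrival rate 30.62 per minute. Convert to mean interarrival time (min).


Mean interarrival time = 1/λ = 1/30.62 minute = 0.03266 minute
In minutes: 0.03266 × 1 = 0.03266 min

Final: 0.03266 min


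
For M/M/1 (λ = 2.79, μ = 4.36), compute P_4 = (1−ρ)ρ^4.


ρ = 2.79/4.36 = 0.6399
P_n = (1−ρ)·ρ^n = (1 − 0.6399)·0.6399^4 = 0.3601·0.167676 = 0.060379

Final: 0.060379


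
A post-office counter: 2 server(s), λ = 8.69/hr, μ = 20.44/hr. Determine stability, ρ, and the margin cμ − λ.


Total capacity cμ = 2·20.44 = 40.88/hr
ρ = λ/(cμ) = 8.69/40.88 = 0.2126
Stable ⇔ ρ < 1: YES
Spare capacity = cμ − λ = 40.88 − 8.69 = 32.19/hr

Final: ρ = 0.2126; stable; margin = 32.19/hr


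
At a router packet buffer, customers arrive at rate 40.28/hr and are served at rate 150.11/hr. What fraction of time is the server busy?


ρ = λ/μ = 40.28/150.11 = 0.2683

Final: 0.2683


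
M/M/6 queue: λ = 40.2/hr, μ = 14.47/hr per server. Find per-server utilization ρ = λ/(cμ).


ρ = λ/(cμ) = 40.2/(6·14.47) = 40.2/86.82 = 0.4630

Final: 0.4630


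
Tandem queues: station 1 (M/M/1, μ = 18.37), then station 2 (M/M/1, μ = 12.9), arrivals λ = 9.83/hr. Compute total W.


Each node sees arrival rate λ = 9.83/hr (tandem ⇒ throughput preserved).
W₁ = 1/(μ₁−λ) = 1/(18.37−9.83) = 0.11710 hr
W₂ = 1/(μ₂−λ) = 1/(12.9−9.83) = 0.32573 hr
W_total = W₁ + W₂ = 0.11710 + 0.32573 = 0.44283 hr

Final: 0.44283 hr


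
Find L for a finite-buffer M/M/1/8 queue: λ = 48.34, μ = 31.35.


ρ = 48.34/31.35 = 1.5419
L = ρ[1 − (K+1)ρ^K + Kρ^(K+1)] / [(1−ρ)(1−ρ^(K+1))]
Numerator: 1.5419·(1 − 9·31.956029 + 8·49.274464) = 165.900182
Denominator: (-0.5419)·(-48.274464) = 26.162142
L = 165.900182/26.162142 = 6.3412

Final: 6.3412


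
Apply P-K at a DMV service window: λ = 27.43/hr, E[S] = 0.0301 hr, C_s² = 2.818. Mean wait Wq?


ρ = λ·E[S] = 27.43·0.0301 = 0.8256
E[S²] = E[S]²(1+C_s²) = 0.0301²·(1+2.818) = 0.003459
Wq = λ·E[S²]/(2(1−ρ)) = 27.43·0.003459/(2·0.1744) = 0.27210 hr

Final: 0.27210 hr


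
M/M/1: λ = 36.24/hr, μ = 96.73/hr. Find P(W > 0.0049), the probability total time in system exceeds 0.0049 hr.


W ~ Exponential(μ−λ) for M/M/1.
μ − λ = 96.73 − 36.24 = 60.4900
P(W > t) = e^{−(μ−λ)t} = e^{−0.2964} = 0.743489

Final: 0.743489


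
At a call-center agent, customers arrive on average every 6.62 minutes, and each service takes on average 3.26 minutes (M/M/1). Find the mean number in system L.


λ = 60/6.62 = 9.0634 /hr
μ = 60/3.26 = 18.4049 /hr
ρ = λ/μ = 9.0634/18.4049 = 0.4924
L = ρ/(1−ρ) = 0.4924/0.5076 = 0.9702

Final: 0.9702


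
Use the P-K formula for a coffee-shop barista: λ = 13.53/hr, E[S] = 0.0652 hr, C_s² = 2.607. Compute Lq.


ρ = λ·E[S] = 13.53·0.0652 = 0.8822
Lq = ρ²(1+C_s²)/(2(1−ρ)) = 0.7782·(1+2.607)/(2·0.1178)
= 0.7782·3.6070/0.2357 = 11.90966

Final: 11.90966


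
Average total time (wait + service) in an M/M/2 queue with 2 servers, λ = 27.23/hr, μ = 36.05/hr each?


a = 0.7553; ρ = 0.3777; P₀ = 0.451727
Lq = P₀·a^c·ρ/(c!(1−ρ)²) = 0.12566
Wq = Lq/λ = 0.12566/27.23 = 0.004615 hr
W = Wq + 1/μ = 0.004615 + 0.02774 = 0.03235 hr

Final: 0.03235 hr


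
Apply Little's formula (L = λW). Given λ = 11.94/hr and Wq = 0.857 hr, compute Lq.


Lq = λWq = 11.94·0.857 = 10.2326

Final: 10.2326


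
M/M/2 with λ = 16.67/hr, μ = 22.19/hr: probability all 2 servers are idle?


a = λ/μ = 16.67/22.19 = 0.7512; ρ = a/c = 0.3756
Σ_{k=0}^{1} a^k/k! (terms k=0..1) = 1.00000 + 0.75124 = 1.75124
Tail: a^2/(2!(1−ρ)) = 0.56436/(2·0.6244) = 0.45194
P₀ = 1/(1.75124 + 0.45194) = 1/2.20318 = 0.453890

Final: 0.453890


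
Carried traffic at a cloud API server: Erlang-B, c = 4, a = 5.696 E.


B(4,5.696) = 0.449483 (Erlang-B)
Carried load = a(1 − B) = 5.696·(1 − 0.449483) = 5.696·0.550517 = 3.1357 E

Final: 3.1357 Erlangs


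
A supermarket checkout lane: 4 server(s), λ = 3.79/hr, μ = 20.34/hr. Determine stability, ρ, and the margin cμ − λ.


Total capacity cμ = 4·20.34 = 81.36/hr
ρ = λ/(cμ) = 3.79/81.36 = 0.04658
Stable ⇔ ρ < 1: YES
Spare capacity = cμ − λ = 81.36 − 3.79 = 77.57/hr

Final: ρ = 0.04658; stable; margin = 77.57/hr


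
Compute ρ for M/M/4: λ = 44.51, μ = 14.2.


ρ = λ/(cμ) = 44.51/(4·14.2) = 44.51/56.80 = 0.7836

Final: 0.7836


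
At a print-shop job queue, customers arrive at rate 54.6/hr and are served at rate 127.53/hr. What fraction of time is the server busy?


ρ = λ/μ = 54.6/127.53 = 0.4281

Final: 0.4281


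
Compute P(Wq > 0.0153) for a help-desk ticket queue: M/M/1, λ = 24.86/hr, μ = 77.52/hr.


ρ = 24.86/77.52 = 0.3207
P(Wq > t) = ρ·e^{−(μ−λ)t} = 0.3207·e^{−0.8057}
= 0.3207·0.446776 = 0.143277

Final: 0.143277


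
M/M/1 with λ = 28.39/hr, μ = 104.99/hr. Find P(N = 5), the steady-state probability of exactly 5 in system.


ρ = 28.39/104.99 = 0.2704
P_n = (1−ρ)·ρ^n = (1 − 0.2704)·0.2704^5 = 0.7296·0.001446 = 0.001055

Final: 0.001055


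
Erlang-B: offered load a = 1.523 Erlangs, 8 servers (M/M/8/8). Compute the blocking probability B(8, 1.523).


B(c,a) = (a^c/c!) / Σ_{k=0}^{c} a^k/k!
a^8/8! = 0.0007179
Σ terms (k=0..8): 1.00000 + 1.52300 + 1.15976 + 0.58877 + 0.22418 + 0.06828 + 0.01733 + 0.003771 + 0.0007179 = 4.585820
B = 0.0007179/4.585820 = 0.0001566

Final: 0.0001566


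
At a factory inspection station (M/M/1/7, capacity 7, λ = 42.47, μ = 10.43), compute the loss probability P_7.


ρ = λ/μ = 42.47/10.43 = 4.0719
P_K = (1−ρ)ρ^K/(1−ρ^(K+1)) = (-3.0719·18560.328902)/(1 − 75575.950955)
= -57015.622053/-75574.950955 = 0.754425

Final: 0.754425


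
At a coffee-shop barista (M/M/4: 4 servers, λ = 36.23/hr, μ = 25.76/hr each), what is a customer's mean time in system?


a = 1.4064; ρ = 0.3516; P₀ = 0.243273
Lq = P₀·a^c·ρ/(c!(1−ρ)²) = 0.03317
Wq = Lq/λ = 0.03317/36.23 = 0.0009156 hr
W = Wq + 1/μ = 0.0009156 + 0.03882 = 0.03974 hr

Final: 0.03974 hr


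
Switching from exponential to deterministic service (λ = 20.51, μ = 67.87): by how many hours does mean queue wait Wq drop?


ρ = 20.51/67.87 = 0.3022
Wq(M/M/1) = ρ/(μ−λ) = 0.3022/47.36 = 0.006381 hr
Wq(M/D/1) = ρ/(2(μ−λ)) = 0.003190 hr
Savings = 0.006381 − 0.003190 = 0.003190 hr

Final: 0.003190 hr


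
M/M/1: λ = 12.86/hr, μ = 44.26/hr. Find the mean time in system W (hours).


W = 1/(μ−λ) = 1/(44.26 − 12.86) = 1/31.40 = 0.03185 hr

Final: 0.03185 hr


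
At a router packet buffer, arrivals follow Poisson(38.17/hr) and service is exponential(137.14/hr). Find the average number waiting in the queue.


ρ = 38.17/137.14 = 0.2783
Lq = ρ²/(1−ρ) = 0.07747/0.7217 = 0.1073

Final: 0.1073


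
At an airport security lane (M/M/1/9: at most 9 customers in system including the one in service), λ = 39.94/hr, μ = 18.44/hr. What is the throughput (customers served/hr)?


ρ = 2.1659; P_K = (1−ρ)ρ^9/(1−ρ^10) = 0.538544
λ_eff = λ(1 − P_K) = 39.94·(1 − 0.538544) = 39.94·0.461456 = 18.4305 /hr

Final: 18.4305 /hr


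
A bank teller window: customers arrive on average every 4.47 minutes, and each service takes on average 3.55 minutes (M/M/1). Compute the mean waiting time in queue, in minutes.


λ = 60/4.47 = 13.4228 /hr
μ = 60/3.55 = 16.9014 /hr
ρ = λ/μ = 13.4228/16.9014 = 0.7942
Wq = ρ/(μ−λ) = 0.7942/(16.9014−13.4228) = 0.22831 hr
In minutes: 0.22831·60 = 13.698 min

Final: 13.698 min


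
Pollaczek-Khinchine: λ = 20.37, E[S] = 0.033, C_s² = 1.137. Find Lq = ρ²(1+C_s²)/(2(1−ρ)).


ρ = λ·E[S] = 20.37·0.033 = 0.6722
Lq = ρ²(1+C_s²)/(2(1−ρ)) = 0.4519·(1+1.137)/(2·0.3278)
= 0.4519·2.1370/0.6556 = 1.47295

Final: 1.47295


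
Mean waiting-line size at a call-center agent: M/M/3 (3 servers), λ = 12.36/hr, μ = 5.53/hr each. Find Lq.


a = λ/μ = 2.2351; ρ = a/3 = 0.7450
P₀ = 0.076738
Lq = P₀·a^c·ρ / (c!·(1−ρ)²) = 0.076738·11.16555·0.7450/(6·0.06501)
= 1.63652

Final: 1.63652


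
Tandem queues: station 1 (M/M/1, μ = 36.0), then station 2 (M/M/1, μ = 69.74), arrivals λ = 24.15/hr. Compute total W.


Each node sees arrival rate λ = 24.15/hr (tandem ⇒ throughput preserved).
W₁ = 1/(μ₁−λ) = 1/(36.0−24.15) = 0.08439 hr
W₂ = 1/(μ₂−λ) = 1/(69.74−24.15) = 0.02193 hr
W_total = W₁ + W₂ = 0.08439 + 0.02193 = 0.10632 hr

Final: 0.10632 hr


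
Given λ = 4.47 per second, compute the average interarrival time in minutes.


Mean interarrival time = 1/λ = 1/4.47 second = 0.22371 second
In minutes: 0.22371 × 0.0166667 = 0.003729 min

Final: 0.003729 min


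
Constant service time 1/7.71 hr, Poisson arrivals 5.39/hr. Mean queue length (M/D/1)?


ρ = 5.39/7.71 = 0.6991
M/D/1: Lq = ρ²/(2(1−ρ)) = 0.4887/(2·0.3009) = 0.81209

Final: 0.81209


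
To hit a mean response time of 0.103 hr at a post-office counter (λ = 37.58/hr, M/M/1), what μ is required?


W = 1/(μ−λ) ⇒ μ − λ = 1/W = 1/0.103 = 9.7087
μ = λ + 1/W = 37.58 + 9.7087 = 47.2887 per hr

Final: 47.2887 /hr


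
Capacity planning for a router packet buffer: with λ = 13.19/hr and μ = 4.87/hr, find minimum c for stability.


Stability requires cμ > λ ⇔ c > λ/μ.
λ/μ = 13.19/4.87 = 2.7084
Minimum integer c = ⌊2.7084⌋ + 1 = 3
Check: 3·4.87 = 14.61 > 13.19, while 2·4.87 = 9.74 ≤ 13.19

Final: 3 servers


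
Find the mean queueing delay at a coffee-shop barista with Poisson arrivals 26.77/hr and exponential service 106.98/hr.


ρ = 26.77/106.98 = 0.2502
Wq = ρ/(μ−λ) = 0.2502/(106.98 − 26.77) = 0.2502/80.21 = 0.003120 hr

Final: 0.003120 hr


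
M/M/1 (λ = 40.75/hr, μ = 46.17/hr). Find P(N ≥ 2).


ρ = 40.75/46.17 = 0.8826
P(N ≥ n) = ρ^n = 0.8826^2 = 0.778996

Final: 0.778996


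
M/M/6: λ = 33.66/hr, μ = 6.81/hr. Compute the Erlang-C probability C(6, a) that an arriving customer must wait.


a = λ/μ = 4.9427; ρ = a/6 = 0.8238
P₀ = 0.004934 (from M/M/c formula)
C(c,a) = [a^c/(c!(1−ρ))]·P₀ = [14581.49316/(720·0.1762)]·0.004934
= 114.93052·0.004934 = 0.567090

Final: 0.567090


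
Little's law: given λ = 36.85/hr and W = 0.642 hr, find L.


L = λW = 36.85·0.642 = 23.6577

Final: 23.6577


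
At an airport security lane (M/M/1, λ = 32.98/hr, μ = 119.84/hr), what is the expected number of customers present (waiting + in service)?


ρ = λ/μ = 32.98/119.84 = 0.2752
L = ρ/(1−ρ) = 0.2752/(1 − 0.2752) = 0.2752/0.7248 = 0.3797

Final: 0.3797


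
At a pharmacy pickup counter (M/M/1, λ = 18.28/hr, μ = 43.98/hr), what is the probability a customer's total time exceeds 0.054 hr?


W ~ Exponential(μ−λ) for M/M/1.
μ − λ = 43.98 − 18.28 = 25.7000
P(W > t) = e^{−(μ−λ)t} = e^{−1.3878} = 0.249624

Final: 0.249624


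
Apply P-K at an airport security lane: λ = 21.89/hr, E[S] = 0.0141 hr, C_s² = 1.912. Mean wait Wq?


ρ = λ·E[S] = 21.89·0.0141 = 0.3086
E[S²] = E[S]²(1+C_s²) = 0.0141²·(1+1.912) = 0.0005789
Wq = λ·E[S²]/(2(1−ρ)) = 21.89·0.0005789/(2·0.6914) = 0.009165 hr

Final: 0.009165 hr


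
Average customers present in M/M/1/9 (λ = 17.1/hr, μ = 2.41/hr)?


ρ = 17.1/2.41 = 7.0954
L = ρ[1 − (K+1)ρ^K + Kρ^(K+1)] / [(1−ρ)(1−ρ^(K+1))]
Numerator: 7.0954·(1 − 10·45583913.770407 + 9·323437728.412433) = 17420007122.420692
Denominator: (-6.0954)·(-323437727.412433) = 1971493865.430974
L = 17420007122.420692/1971493865.430974 = 8.8359

Final: 8.8359


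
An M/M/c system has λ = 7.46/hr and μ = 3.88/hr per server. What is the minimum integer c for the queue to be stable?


Stability requires cμ > λ ⇔ c > λ/μ.
λ/μ = 7.46/3.88 = 1.9227
Minimum integer c = ⌊1.9227⌋ + 1 = 2
Check: 2·3.88 = 7.76 > 7.46, while 1·3.88 = 3.88 ≤ 7.46

Final: 2 servers


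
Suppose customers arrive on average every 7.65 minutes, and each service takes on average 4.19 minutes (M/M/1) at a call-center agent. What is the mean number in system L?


λ = 60/7.65 = 7.8431 /hr
μ = 60/4.19 = 14.3198 /hr
ρ = λ/μ = 7.8431/14.3198 = 0.5477
L = ρ/(1−ρ) = 0.5477/0.4523 = 1.2110

Final: 1.2110


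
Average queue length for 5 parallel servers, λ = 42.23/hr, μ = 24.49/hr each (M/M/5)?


a = λ/μ = 1.7244; ρ = a/5 = 0.3449
P₀ = 0.177683
Lq = P₀·a^c·ρ / (c!·(1−ρ)²) = 0.177683·15.24620·0.3449/(120·0.42919)
= 0.01814

Final: 0.01814


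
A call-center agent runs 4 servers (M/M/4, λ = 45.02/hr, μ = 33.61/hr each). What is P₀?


a = λ/μ = 45.02/33.61 = 1.3395; ρ = a/c = 0.3349
Σ_{k=0}^{3} a^k/k! (terms k=0..3) = 1.00000 + 1.33948 + 0.89711 + 0.40055 = 3.63714
Tail: a^4/(4!(1−ρ)) = 3.21920/(24·0.6651) = 0.20166
P₀ = 1/(3.63714 + 0.20166) = 1/3.83881 = 0.260498

Final: 0.260498


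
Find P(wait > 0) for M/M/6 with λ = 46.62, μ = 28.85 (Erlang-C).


a = λ/μ = 1.6159; ρ = a/6 = 0.2693
P₀ = 0.198624 (from M/M/c formula)
C(c,a) = [a^c/(c!(1−ρ))]·P₀ = [17.80569/(720·0.7307)]·0.198624
= 0.03385·0.198624 = 0.006723

Final: 0.006723


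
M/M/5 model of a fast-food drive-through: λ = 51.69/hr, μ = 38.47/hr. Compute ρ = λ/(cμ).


ρ = λ/(cμ) = 51.69/(5·38.47) = 51.69/192.35 = 0.2687

Final: 0.2687


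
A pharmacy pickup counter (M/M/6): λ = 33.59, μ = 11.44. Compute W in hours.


a = 2.9362; ρ = 0.4894; P₀ = 0.052290
Lq = P₀·a^c·ρ/(c!(1−ρ)²) = 0.08734
Wq = Lq/λ = 0.08734/33.59 = 0.002600 hr
W = Wq + 1/μ = 0.002600 + 0.08741 = 0.09001 hr

Final: 0.09001 hr


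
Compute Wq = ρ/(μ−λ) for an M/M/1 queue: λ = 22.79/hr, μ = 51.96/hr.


ρ = 22.79/51.96 = 0.4386
Wq = ρ/(μ−λ) = 0.4386/(51.96 − 22.79) = 0.4386/29.17 = 0.01504 hr

Final: 0.01504 hr


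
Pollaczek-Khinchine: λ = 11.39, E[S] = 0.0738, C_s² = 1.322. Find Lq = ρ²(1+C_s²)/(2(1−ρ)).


ρ = λ·E[S] = 11.39·0.0738 = 0.8406
Lq = ρ²(1+C_s²)/(2(1−ρ)) = 0.7066·(1+1.322)/(2·0.1594)
= 0.7066·2.3220/0.3188 = 5.14583

Final: 5.14583


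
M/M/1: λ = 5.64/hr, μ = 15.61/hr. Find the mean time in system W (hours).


W = 1/(μ−λ) = 1/(15.61 − 5.64) = 1/9.97 = 0.1003 hr

Final: 0.1003 hr


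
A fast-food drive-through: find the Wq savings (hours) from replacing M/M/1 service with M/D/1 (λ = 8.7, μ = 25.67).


ρ = 8.7/25.67 = 0.3389
Wq(M/M/1) = ρ/(μ−λ) = 0.3389/16.97 = 0.01997 hr
Wq(M/D/1) = ρ/(2(μ−λ)) = 0.009986 hr
Savings = 0.01997 − 0.009986 = 0.009986 hr

Final: 0.009986 hr


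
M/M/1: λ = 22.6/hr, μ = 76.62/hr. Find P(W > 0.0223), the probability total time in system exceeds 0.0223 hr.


W ~ Exponential(μ−λ) for M/M/1.
μ − λ = 76.62 − 22.6 = 54.0200
P(W > t) = e^{−(μ−λ)t} = e^{−1.2046} = 0.299798

Final: 0.299798


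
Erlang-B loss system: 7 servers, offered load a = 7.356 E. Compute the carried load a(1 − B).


B(7,7.356) = 0.270607 (Erlang-B)
Carried load = a(1 − B) = 7.356·(1 − 0.270607) = 7.356·0.729393 = 5.3654 E

Final: 5.3654 Erlangs


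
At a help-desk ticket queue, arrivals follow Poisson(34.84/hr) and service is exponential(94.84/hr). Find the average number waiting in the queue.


ρ = 34.84/94.84 = 0.3674
Lq = ρ²/(1−ρ) = 0.1350/0.6326 = 0.2133

Final: 0.2133


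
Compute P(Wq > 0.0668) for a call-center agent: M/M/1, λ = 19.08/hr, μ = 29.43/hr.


ρ = 19.08/29.43 = 0.6483
P(Wq > t) = ρ·e^{−(μ−λ)t} = 0.6483·e^{−0.6914}
= 0.6483·0.500884 = 0.324732

Final: 0.324732


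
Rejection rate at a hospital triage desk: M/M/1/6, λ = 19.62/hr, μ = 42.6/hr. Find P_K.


ρ = λ/μ = 19.62/42.6 = 0.4606
P_K = (1−ρ)ρ^K/(1−ρ^(K+1)) = (0.5394·0.009544)/(1 − 0.004396)
= 0.005148/0.995604 = 0.005171

Final: 0.005171


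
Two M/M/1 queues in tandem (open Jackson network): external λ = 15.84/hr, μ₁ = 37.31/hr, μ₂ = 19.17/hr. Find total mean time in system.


Each node sees arrival rate λ = 15.84/hr (tandem ⇒ throughput preserved).
W₁ = 1/(μ₁−λ) = 1/(37.31−15.84) = 0.04658 hr
W₂ = 1/(μ₂−λ) = 1/(19.17−15.84) = 0.30030 hr
W_total = W₁ + W₂ = 0.04658 + 0.30030 = 0.34688 hr

Final: 0.34688 hr


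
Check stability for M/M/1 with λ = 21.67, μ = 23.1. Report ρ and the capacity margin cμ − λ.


Total capacity cμ = 1·23.1 = 23.10/hr
ρ = λ/(cμ) = 21.67/23.10 = 0.9381
Stable ⇔ ρ < 1: YES
Spare capacity = cμ − λ = 23.10 − 21.67 = 1.43/hr

Final: ρ = 0.9381; stable; margin = 1.43/hr


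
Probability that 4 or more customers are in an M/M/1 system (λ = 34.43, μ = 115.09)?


ρ = 34.43/115.09 = 0.2992
P(N ≥ n) = ρ^n = 0.2992^4 = 0.008009

Final: 0.008009


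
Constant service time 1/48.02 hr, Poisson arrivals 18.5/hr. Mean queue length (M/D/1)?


ρ = 18.5/48.02 = 0.3853
M/D/1: Lq = ρ²/(2(1−ρ)) = 0.1484/(2·0.6147) = 0.12072

Final: 0.12072


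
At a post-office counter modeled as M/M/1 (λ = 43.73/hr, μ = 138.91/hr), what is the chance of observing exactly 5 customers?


ρ = 43.73/138.91 = 0.3148
P_n = (1−ρ)·ρ^n = (1 − 0.3148)·0.3148^5 = 0.6852·0.003092 = 0.002119

Final: 0.002119


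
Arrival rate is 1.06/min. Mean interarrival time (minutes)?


Mean interarrival time = 1/λ = 1/1.06 minute = 0.94340 minute
In minutes: 0.94340 × 1 = 0.9434 min

Final: 0.9434 min


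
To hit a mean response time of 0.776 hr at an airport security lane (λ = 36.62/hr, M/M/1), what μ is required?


W = 1/(μ−λ) ⇒ μ − λ = 1/W = 1/0.776 = 1.2887
μ = λ + 1/W = 36.62 + 1.2887 = 37.9087 per hr

Final: 37.9087 /hr


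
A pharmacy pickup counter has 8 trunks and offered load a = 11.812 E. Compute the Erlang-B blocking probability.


B(c,a) = (a^c/c!) / Σ_{k=0}^{c} a^k/k!
a^8/8! = 9398.682589
Σ terms (k=0..8): 1.00000 + 11.81200 + 69.76167 + 274.67496 + 811.11515 + 1916.17842 + 3772.31659 + 6365.51479 + 9398.68259 = 22621.056165
B = 9398.682589/22621.056165 = 0.415484

Final: 0.415484


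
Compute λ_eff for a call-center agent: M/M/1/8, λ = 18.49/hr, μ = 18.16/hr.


ρ = 1.0182; P_K = (1−ρ)ρ^8/(1−ρ^9) = 0.119281
λ_eff = λ(1 − P_K) = 18.49·(1 − 0.119281) = 18.49·0.880719 = 16.2845 /hr

Final: 16.2845 /hr


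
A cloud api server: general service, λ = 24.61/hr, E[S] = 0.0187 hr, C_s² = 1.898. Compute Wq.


ρ = λ·E[S] = 24.61·0.0187 = 0.4602
E[S²] = E[S]²(1+C_s²) = 0.0187²·(1+1.898) = 0.001013
Wq = λ·E[S²]/(2(1−ρ)) = 24.61·0.001013/(2·0.5398) = 0.02310 hr

Final: 0.02310 hr


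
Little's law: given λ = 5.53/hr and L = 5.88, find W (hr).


W = L/λ = 5.88/5.53 = 1.0633 hr

Final: 1.0633 hr


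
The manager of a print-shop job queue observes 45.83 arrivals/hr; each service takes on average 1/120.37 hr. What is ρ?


ρ = λ/μ = 45.83/120.37 = 0.3807

Final: 0.3807


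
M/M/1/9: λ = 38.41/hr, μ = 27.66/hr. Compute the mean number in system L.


ρ = 38.41/27.66 = 1.3886
L = ρ[1 − (K+1)ρ^K + Kρ^(K+1)] / [(1−ρ)(1−ρ^(K+1))]
Numerator: 1.3886·(1 − 10·19.201236 + 9·26.663755) = 67.990197
Denominator: (-0.3886)·(-25.663755) = 9.974164
L = 67.990197/9.974164 = 6.8166

Final: 6.8166


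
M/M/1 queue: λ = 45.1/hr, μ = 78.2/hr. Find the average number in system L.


ρ = λ/μ = 45.1/78.2 = 0.5767
L = ρ/(1−ρ) = 0.5767/(1 − 0.5767) = 0.5767/0.4233 = 1.3625

Final: 1.3625


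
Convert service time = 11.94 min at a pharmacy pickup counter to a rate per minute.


μ = 1/(service time) in consistent units.
1 minute = 1 min, so μ = 1/11.94 = 0.08375 per minute

Final: 0.08375 /min


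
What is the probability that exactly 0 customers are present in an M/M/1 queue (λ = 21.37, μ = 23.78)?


ρ = 21.37/23.78 = 0.8987
P_n = (1−ρ)·ρ^n = (1 − 0.8987)·0.8987^0 = 0.1013·1.000000 = 0.101346

Final: 0.101346


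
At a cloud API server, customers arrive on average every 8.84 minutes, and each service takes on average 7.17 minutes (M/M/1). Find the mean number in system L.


λ = 60/8.84 = 6.7873 /hr
μ = 60/7.17 = 8.3682 /hr
ρ = λ/μ = 6.7873/8.3682 = 0.8111
L = ρ/(1−ρ) = 0.8111/0.1889 = 4.2934

Final: 4.2934


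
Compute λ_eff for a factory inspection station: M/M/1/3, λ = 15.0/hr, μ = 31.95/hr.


ρ = 0.4695; P_K = (1−ρ)ρ^3/(1−ρ^4) = 0.057702
λ_eff = λ(1 − P_K) = 15.0·(1 − 0.057702) = 15.0·0.942298 = 14.1345 /hr

Final: 14.1345 /hr
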